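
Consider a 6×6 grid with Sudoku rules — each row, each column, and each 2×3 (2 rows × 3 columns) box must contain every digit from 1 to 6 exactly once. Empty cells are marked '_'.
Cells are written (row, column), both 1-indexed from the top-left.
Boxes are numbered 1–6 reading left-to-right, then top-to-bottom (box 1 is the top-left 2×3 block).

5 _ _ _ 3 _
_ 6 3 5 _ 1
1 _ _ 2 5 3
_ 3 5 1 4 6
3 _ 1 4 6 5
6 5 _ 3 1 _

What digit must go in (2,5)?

2

Row 2 already contains {1, 3, 5, 6}.
Column 5 already contains {1, 3, 4, 5, 6}.
Its 2×3 block (box 2) already contains {1, 3, 5}.
The only value from 1–6 not eliminated is 2, so (2,5) = 2.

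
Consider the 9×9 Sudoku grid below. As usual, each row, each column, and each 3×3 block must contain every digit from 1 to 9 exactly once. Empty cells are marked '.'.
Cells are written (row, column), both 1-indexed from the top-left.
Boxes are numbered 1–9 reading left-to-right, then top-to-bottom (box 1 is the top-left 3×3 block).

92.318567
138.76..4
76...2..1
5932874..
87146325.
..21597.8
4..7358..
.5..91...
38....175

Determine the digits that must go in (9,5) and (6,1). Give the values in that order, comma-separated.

2,6

For (9,5):
  Consider where 2 can go in box 8.
  (8,4) is out (column 4 already has a 2).
  (9,4) is out (column 4 already has a 2).
  (9,6) is out (column 6 already has a 2).
  So the only cell in box 8 that can hold 2 is (9,5).
  So (9,5) = 2.
For (6,1):
  Row 6 already contains {1, 2, 5, 7, 8, 9}.
  Column 1 already contains {1, 3, 4, 5, 7, 8, 9}.
  Its 3×3 block (box 4) already contains {1, 2, 3, 5, 7, 8, 9}.
  The only value from 1–9 not eliminated is 6, so (6,1) = 6.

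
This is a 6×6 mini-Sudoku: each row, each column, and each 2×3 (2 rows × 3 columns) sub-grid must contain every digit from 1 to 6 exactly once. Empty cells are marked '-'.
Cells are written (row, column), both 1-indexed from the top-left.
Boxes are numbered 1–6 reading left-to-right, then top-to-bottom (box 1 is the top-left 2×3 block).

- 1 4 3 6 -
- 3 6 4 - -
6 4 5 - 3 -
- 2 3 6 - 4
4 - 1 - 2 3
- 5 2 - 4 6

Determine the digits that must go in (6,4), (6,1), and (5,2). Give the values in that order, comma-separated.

1,3,6

For (6,4):
  Row 6 already contains {2, 4, 5, 6}.
  Column 4 already contains {3, 4, 6}.
  Its 2×3 block (box 6) already contains {2, 3, 4, 6}.
  The only value from 1–6 not eliminated is 1, so (6,4) = 1.
For (6,1):
  Row 6 already contains {2, 4, 5, 6}.
  Column 1 already contains {4, 6}.
  Its 2×3 block (box 5) already contains {1, 2, 4, 5}.
  The only value from 1–6 not eliminated is 3, so (6,1) = 3.
For (5,2):
  Row 5 already contains {1, 2, 3, 4}.
  Column 2 already contains {1, 2, 3, 4, 5}.
  Its 2×3 block (box 5) already contains {1, 2, 4, 5}.
  The only value from 1–6 not eliminated is 6, so (5,2) = 6.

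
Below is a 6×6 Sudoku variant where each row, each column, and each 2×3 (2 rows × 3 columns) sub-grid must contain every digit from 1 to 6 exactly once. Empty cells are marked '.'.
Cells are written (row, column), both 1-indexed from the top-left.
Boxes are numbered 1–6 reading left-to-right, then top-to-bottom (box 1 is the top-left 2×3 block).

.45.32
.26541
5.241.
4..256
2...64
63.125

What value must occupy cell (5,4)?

3

Row 5 already contains {2, 4, 6}.
Column 4 already contains {1, 2, 4, 5}.
Its 2×3 block (box 6) already contains {1, 2, 4, 5, 6}.
The only value from 1–6 not eliminated is 3, so (5,4) = 3.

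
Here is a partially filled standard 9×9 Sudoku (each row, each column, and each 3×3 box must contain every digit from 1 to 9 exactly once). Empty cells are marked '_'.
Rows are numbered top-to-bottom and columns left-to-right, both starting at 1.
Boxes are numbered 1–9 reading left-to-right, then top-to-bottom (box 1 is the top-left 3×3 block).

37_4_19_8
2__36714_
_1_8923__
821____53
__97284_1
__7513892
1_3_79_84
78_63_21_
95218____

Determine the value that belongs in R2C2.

Row 2 already contains {1, 2, 3, 4, 6, 7}.
Column 2 already contains {1, 2, 5, 7, 8}.
Its 3×3 block (box 1) already contains {1, 2, 3, 7}.
The only value from 1–9 not eliminated is 9, so R2C2 = 9.

9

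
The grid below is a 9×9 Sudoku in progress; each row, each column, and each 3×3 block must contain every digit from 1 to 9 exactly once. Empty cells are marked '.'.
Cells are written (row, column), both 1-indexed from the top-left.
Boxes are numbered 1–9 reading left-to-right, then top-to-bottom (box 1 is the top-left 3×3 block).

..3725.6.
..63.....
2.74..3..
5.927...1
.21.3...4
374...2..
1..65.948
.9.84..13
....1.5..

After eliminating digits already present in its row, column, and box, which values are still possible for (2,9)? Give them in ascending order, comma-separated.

Row 2 already contains {3, 6}.
Column 9 already contains {1, 3, 4, 8}.
Its 3×3 block (box 3) already contains {3, 6}.
Removing those from 1–9 leaves {2, 5, 7, 9} as the candidates for (2,9).

2,5,7,9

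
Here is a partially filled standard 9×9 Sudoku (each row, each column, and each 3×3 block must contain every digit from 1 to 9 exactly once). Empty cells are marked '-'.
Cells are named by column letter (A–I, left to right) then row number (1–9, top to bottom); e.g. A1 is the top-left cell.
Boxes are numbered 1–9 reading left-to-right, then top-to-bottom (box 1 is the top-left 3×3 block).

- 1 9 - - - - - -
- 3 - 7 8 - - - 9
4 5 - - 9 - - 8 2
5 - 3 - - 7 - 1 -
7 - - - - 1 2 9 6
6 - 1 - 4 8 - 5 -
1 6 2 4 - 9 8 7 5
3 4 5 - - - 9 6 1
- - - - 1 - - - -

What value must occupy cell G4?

Row 4 already contains {1, 3, 5, 7}.
Column G already contains {2, 8, 9}.
Its 3×3 block (box 6) already contains {1, 2, 5, 6, 9}.
The only value from 1–9 not eliminated is 4, so G4 = 4.

4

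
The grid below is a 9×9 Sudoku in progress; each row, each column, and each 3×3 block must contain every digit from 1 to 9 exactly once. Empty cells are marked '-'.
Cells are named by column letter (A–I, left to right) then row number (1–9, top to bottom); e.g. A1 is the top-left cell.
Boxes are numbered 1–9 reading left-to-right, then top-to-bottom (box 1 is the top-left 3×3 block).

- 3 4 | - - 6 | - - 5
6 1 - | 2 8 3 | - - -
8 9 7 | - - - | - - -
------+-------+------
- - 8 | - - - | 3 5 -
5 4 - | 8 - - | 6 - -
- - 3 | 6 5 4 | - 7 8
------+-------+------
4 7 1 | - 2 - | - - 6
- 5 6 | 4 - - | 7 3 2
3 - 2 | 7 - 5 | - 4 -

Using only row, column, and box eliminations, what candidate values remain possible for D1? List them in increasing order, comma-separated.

1,9

Row 1 already contains {3, 4, 5, 6}.
Column D already contains {2, 4, 6, 7, 8}.
Its 3×3 block (box 2) already contains {2, 3, 6, 8}.
Removing those from 1–9 leaves {1, 9} as the candidates for D1.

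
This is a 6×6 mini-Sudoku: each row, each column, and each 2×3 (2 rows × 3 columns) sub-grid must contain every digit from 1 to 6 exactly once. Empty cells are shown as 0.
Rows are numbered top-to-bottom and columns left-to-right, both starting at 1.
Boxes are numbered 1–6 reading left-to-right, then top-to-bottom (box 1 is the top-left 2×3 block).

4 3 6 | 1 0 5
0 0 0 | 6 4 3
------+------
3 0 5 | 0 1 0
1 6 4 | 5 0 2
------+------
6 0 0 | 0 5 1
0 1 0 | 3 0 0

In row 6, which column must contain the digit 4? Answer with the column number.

6

Consider where 4 can go in row 6.
r6c1 is out (column 1 already has a 4).
r6c3 is out (column 3 already has a 4).
r6c5 is out (column 5 already has a 4).
So the only cell in row 6 that can hold 4 is r6c6.
That is column 6.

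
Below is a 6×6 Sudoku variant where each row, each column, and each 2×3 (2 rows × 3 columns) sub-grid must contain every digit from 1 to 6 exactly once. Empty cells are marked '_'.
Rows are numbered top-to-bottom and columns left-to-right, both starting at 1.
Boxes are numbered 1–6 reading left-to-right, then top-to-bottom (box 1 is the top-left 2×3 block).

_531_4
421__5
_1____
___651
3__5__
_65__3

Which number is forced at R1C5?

Cell R1C5 itself could take any of {2, 6} by direct elimination.
Consider where 2 can go in row 1.
R1C1 is out (box 1 already has a 2).
So the only cell in row 1 that can hold 2 is R1C5.
Therefore R1C5 = 2.

2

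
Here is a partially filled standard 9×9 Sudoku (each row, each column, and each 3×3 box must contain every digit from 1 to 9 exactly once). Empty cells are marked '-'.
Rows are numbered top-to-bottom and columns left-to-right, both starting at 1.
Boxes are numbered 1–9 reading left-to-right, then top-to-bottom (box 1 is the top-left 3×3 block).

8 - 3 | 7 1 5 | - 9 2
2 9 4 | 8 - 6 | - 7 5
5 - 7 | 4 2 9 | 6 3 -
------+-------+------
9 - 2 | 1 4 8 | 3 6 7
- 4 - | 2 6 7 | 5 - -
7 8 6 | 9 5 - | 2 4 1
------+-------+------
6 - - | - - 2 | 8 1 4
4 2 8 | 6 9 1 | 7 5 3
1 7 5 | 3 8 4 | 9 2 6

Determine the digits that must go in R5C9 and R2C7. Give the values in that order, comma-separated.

9,1

For R5C9:
  Consider where 9 can go in row 5.
  R5C1 is out (column 1 already has a 9).
  R5C3 is out (box 4 already has a 9).
  R5C8 is out (column 8 already has a 9).
  So the only cell in row 5 that can hold 9 is R5C9.
  So R5C9 = 9.
For R2C7:
  Row 2 already contains {2, 4, 5, 6, 7, 8, 9}.
  Column 7 already contains {2, 3, 5, 6, 7, 8, 9}.
  Its 3×3 block (box 3) already contains {2, 3, 5, 6, 7, 9}.
  The only value from 1–9 not eliminated is 1, so R2C7 = 1.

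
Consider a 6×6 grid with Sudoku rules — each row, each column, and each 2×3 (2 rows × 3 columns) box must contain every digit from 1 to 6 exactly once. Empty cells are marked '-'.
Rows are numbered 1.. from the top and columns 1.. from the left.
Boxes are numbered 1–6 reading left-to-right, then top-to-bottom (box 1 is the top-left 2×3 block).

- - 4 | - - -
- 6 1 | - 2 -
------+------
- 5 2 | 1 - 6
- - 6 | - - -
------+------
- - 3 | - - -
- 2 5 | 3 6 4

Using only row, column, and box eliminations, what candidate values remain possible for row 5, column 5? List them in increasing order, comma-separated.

1,5

Row 5 already contains {3}.
Column 5 already contains {2, 6}.
Its 2×3 block (box 6) already contains {3, 4, 6}.
Removing those from 1–6 leaves {1, 5} as the candidates for row 5, column 5.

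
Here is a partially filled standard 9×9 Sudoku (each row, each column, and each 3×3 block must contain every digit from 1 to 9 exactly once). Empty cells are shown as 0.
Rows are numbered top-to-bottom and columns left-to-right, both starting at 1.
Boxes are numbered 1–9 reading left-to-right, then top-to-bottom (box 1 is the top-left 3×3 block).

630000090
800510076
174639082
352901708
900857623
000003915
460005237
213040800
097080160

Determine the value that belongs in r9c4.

3

Cell r9c4 itself could take any of {2, 3} by direct elimination.
Consider where 3 can go in row 9.
r9c1 is out (column 1 already has a 3).
r9c6 is out (column 6 already has a 3).
r9c9 is out (column 9 already has a 3).
So the only cell in row 9 that can hold 3 is r9c4.
Therefore r9c4 = 3.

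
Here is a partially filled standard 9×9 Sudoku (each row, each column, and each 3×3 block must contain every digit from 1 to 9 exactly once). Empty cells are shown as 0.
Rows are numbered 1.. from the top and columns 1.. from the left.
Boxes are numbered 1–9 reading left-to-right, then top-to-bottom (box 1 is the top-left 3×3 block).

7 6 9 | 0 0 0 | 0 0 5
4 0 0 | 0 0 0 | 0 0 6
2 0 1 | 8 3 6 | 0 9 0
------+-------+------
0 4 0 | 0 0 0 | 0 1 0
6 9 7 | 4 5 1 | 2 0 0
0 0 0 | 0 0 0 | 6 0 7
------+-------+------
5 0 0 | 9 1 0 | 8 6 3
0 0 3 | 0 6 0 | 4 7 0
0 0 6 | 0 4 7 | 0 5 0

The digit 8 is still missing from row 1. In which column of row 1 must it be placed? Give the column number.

Consider where 8 can go in row 1.
row 1, column 4 is out (column 4 already has a 8).
row 1, column 5 is out (box 2 already has a 8).
row 1, column 6 is out (box 2 already has a 8).
row 1, column 7 is out (column 7 already has a 8).
So the only cell in row 1 that can hold 8 is row 1, column 8.
That is column 8.

8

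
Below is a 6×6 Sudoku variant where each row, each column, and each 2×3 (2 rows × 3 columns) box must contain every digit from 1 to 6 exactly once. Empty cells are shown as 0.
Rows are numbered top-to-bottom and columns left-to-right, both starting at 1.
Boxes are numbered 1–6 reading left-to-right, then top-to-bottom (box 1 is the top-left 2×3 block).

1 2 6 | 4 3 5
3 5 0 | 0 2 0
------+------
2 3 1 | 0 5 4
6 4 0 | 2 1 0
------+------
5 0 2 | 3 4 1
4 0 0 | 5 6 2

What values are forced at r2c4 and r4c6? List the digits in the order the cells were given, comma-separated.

For r2c4:
  Consider where 1 can go in box 2.
  r2c6 is out (column 6 already has a 1).
  So the only cell in box 2 that can hold 1 is r2c4.
  So r2c4 = 1.
For r4c6:
  Row 4 already contains {1, 2, 4, 6}.
  Column 6 already contains {1, 2, 4, 5}.
  Its 2×3 block (box 4) already contains {1, 2, 4, 5}.
  The only value from 1–6 not eliminated is 3, so r4c6 = 3.

1,3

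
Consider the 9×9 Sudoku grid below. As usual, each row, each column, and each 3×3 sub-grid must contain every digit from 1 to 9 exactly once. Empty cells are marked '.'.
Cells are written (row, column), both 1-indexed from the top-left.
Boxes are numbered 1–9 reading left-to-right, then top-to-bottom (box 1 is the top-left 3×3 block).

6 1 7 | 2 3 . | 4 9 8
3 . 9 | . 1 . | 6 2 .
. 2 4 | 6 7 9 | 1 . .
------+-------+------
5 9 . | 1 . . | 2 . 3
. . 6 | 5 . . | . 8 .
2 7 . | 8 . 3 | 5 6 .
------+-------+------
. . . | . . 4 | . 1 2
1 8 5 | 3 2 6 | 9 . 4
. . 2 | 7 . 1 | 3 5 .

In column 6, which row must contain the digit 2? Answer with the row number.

Consider where 2 can go in column 6.
(1,6) is out (row 1 already has a 2).
(2,6) is out (row 2 already has a 2).
(4,6) is out (row 4 already has a 2).
So the only cell in column 6 that can hold 2 is (5,6).
That is row 5.

5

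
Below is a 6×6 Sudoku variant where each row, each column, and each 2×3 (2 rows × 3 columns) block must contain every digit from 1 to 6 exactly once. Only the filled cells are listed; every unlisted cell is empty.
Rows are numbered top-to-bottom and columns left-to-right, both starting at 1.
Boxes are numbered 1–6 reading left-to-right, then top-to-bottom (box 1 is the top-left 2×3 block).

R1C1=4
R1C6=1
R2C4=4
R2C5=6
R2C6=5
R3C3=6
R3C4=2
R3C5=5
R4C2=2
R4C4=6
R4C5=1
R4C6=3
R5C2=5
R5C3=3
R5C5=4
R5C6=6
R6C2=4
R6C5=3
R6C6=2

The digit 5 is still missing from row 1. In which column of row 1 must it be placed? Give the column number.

3

Consider where 5 can go in row 1.
R1C2 is out (column 2 already has a 5).
R1C4 is out (box 2 already has a 5).
R1C5 is out (column 5 already has a 5).
So the only cell in row 1 that can hold 5 is R1C3.
That is column 3.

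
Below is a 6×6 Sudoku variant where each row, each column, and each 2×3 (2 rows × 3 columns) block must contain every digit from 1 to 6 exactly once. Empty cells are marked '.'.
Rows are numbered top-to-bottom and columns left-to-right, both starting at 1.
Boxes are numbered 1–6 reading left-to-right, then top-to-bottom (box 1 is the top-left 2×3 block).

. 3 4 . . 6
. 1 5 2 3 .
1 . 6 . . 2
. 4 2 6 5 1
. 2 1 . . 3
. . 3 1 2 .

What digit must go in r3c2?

Row 3 already contains {1, 2, 6}.
Column 2 already contains {1, 2, 3, 4}.
Its 2×3 block (box 3) already contains {1, 2, 4, 6}.
The only value from 1–6 not eliminated is 5, so r3c2 = 5.

5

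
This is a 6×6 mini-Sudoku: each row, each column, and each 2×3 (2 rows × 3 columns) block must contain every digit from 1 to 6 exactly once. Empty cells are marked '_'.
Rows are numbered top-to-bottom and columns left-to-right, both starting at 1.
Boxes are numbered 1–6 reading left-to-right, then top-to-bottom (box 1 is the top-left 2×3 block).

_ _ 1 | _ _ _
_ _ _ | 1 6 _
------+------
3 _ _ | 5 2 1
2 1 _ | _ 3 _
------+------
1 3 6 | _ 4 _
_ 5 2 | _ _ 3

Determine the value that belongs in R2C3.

3

Cell R2C3 itself could take any of {3, 4, 5} by direct elimination.
Consider where 3 can go in box 1.
R1C1 is out (column 1 already has a 3).
R1C2 is out (column 2 already has a 3).
R2C1 is out (column 1 already has a 3).
R2C2 is out (column 2 already has a 3).
So the only cell in box 1 that can hold 3 is R2C3.
Therefore R2C3 = 3.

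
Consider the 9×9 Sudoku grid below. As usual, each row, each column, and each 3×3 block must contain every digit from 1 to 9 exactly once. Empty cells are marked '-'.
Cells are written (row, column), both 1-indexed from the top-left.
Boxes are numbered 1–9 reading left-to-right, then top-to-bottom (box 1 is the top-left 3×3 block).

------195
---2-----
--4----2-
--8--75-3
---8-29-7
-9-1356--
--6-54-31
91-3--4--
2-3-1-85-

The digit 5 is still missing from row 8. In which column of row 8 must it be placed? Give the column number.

Consider where 5 can go in row 8.
(8,5) is out (column 5 already has a 5).
(8,6) is out (column 6 already has a 5).
(8,8) is out (column 8 already has a 5).
(8,9) is out (column 9 already has a 5).
So the only cell in row 8 that can hold 5 is (8,3).
That is column 3.

3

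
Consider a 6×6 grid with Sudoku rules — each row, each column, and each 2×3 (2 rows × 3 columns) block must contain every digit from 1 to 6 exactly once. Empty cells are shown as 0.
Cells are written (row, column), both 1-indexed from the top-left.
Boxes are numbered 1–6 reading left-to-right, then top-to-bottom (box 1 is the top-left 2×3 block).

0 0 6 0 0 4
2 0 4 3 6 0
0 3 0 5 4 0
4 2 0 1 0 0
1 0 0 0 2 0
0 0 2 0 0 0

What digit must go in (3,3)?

Row 3 already contains {3, 4, 5}.
Column 3 already contains {2, 4, 6}.
Its 2×3 block (box 3) already contains {2, 3, 4}.
The only value from 1–6 not eliminated is 1, so (3,3) = 1.

1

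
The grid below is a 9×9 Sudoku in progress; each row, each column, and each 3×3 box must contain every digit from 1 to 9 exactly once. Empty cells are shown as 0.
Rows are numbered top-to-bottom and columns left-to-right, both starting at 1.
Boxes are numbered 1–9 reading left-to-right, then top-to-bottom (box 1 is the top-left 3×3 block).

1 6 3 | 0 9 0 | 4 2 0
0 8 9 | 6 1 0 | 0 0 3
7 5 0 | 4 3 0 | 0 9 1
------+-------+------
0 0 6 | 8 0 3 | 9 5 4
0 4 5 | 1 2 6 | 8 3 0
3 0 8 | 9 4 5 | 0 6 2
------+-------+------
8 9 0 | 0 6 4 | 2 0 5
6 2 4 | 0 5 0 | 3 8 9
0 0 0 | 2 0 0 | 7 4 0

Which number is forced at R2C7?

Row 2 already contains {1, 3, 6, 8, 9}.
Column 7 already contains {2, 3, 4, 7, 8, 9}.
Its 3×3 block (box 3) already contains {1, 2, 3, 4, 9}.
The only value from 1–9 not eliminated is 5, so R2C7 = 5.

5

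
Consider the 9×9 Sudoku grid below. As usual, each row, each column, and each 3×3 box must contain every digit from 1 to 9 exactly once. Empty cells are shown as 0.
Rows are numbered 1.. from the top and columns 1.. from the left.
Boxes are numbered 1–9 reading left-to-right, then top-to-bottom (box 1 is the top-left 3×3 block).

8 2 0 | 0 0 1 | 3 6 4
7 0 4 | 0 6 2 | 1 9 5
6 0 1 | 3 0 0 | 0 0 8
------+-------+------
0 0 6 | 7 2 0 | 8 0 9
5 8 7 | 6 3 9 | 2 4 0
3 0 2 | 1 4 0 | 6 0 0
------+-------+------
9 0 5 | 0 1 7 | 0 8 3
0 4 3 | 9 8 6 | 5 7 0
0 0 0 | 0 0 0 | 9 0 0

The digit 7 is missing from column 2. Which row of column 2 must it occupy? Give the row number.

9

Consider where 7 can go in column 2.
row 2, column 2 is out (row 2 already has a 7).
row 3, column 2 is out (box 1 already has a 7).
row 4, column 2 is out (row 4 already has a 7).
row 6, column 2 is out (box 4 already has a 7).
row 7, column 2 is out (row 7 already has a 7).
So the only cell in column 2 that can hold 7 is row 9, column 2.
That is row 9.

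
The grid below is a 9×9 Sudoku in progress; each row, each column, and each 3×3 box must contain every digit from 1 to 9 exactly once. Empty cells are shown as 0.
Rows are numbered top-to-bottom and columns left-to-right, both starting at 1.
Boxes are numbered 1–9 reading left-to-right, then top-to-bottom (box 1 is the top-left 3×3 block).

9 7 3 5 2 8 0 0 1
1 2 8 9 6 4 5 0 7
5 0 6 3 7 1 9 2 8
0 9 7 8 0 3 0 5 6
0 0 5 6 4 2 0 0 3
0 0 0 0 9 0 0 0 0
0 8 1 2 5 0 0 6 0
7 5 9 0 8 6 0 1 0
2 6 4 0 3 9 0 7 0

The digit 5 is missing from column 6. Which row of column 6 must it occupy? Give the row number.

6

Consider where 5 can go in column 6.
r7c6 is out (row 7 already has a 5).
So the only cell in column 6 that can hold 5 is r6c6.
That is row 6.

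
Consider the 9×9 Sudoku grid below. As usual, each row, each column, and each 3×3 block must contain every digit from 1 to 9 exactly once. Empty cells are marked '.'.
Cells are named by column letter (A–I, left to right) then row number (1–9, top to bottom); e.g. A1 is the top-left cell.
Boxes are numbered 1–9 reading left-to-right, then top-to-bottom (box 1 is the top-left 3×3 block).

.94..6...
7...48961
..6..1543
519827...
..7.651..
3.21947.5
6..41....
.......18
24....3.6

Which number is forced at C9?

Cell C9 itself could take any of {1, 5, 8} by direct elimination.
Consider where 1 can go in box 7.
B7 is out (row 7 already has a 1).
C7 is out (row 7 already has a 1).
A8 is out (row 8 already has a 1).
B8 is out (row 8 already has a 1).
C8 is out (row 8 already has a 1).
So the only cell in box 7 that can hold 1 is C9.
Therefore C9 = 1.

1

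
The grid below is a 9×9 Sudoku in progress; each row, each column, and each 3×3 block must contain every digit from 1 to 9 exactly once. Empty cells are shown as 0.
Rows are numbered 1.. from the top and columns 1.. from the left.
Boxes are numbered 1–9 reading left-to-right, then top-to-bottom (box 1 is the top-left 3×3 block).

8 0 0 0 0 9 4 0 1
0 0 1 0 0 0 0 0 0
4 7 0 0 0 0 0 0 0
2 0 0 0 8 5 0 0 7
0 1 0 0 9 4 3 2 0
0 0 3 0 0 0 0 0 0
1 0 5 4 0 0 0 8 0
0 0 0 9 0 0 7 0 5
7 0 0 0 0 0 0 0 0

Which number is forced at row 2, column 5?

4

Cell row 2, column 5 itself could take any of {2, 3, 4, 5, 6, 7} by direct elimination.
Consider where 4 can go in box 2.
row 1, column 4 is out (row 1 already has a 4). row 1, column 5 is out (row 1 already has a 4). row 2, column 4 is out (column 4 already has a 4). row 2, column 6 is out (column 6 already has a 4). The remaining empty cells in box 2 are similarly blocked.
So the only cell in box 2 that can hold 4 is row 2, column 5.
Therefore row 2, column 5 = 4.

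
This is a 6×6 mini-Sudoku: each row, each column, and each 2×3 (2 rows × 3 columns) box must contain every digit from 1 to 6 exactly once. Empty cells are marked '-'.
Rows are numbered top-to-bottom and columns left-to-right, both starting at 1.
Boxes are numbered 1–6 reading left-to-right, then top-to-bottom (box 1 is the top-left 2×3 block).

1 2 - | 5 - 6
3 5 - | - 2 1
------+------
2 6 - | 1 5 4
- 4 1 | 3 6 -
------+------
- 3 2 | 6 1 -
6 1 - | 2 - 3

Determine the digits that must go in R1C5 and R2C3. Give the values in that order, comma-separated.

3,6

For R1C5:
  Consider where 3 can go in column 5.
  R6C5 is out (row 6 already has a 3).
  So the only cell in column 5 that can hold 3 is R1C5.
  So R1C5 = 3.
For R2C3:
  Consider where 6 can go in column 3.
  R1C3 is out (row 1 already has a 6).
  R3C3 is out (row 3 already has a 6).
  R6C3 is out (row 6 already has a 6).
  So the only cell in column 3 that can hold 6 is R2C3.
  So R2C3 = 6.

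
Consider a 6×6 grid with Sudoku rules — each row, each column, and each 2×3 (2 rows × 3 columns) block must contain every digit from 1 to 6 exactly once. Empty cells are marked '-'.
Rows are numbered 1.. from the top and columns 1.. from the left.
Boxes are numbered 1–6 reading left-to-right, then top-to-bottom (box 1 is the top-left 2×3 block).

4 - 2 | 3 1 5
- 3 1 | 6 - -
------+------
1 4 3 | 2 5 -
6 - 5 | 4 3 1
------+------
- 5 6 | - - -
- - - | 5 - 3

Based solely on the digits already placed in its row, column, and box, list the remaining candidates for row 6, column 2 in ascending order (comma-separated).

1,2

Row 6 already contains {3, 5}.
Column 2 already contains {3, 4, 5}.
Its 2×3 block (box 5) already contains {5, 6}.
Removing those from 1–6 leaves {1, 2} as the candidates for row 6, column 2.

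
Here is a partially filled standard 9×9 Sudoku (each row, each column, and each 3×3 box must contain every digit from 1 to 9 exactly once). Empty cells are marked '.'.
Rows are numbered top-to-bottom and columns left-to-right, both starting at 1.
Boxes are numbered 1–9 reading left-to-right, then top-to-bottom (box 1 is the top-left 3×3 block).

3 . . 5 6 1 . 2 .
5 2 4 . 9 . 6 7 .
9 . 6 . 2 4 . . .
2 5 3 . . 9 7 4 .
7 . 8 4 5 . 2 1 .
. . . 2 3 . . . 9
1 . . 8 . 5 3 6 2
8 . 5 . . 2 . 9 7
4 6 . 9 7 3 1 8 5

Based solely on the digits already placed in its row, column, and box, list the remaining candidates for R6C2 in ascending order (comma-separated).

1,4

Row 6 already contains {2, 3, 9}.
Column 2 already contains {2, 5, 6}.
Its 3×3 block (box 4) already contains {2, 3, 5, 7, 8}.
Removing those from 1–9 leaves {1, 4} as the candidates for R6C2.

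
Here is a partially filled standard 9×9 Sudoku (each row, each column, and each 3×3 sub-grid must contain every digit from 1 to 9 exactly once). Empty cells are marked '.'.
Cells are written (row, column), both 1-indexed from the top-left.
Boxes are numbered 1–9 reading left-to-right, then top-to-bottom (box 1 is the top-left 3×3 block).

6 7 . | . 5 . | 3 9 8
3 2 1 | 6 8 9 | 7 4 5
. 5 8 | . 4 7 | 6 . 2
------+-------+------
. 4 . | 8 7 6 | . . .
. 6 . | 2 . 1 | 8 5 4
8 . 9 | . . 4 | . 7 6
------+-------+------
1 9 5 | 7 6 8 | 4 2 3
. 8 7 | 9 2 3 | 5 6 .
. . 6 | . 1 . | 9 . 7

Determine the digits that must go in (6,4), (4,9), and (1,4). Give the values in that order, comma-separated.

For (6,4):
  Consider where 5 can go in box 5.
  (5,5) is out (row 5 already has a 5).
  (6,5) is out (column 5 already has a 5).
  So the only cell in box 5 that can hold 5 is (6,4).
  So (6,4) = 5.
For (4,9):
  Consider where 9 can go in column 9.
  (8,9) is out (row 8 already has a 9).
  So the only cell in column 9 that can hold 9 is (4,9).
  So (4,9) = 9.
For (1,4):
  Row 1 already contains {3, 5, 6, 7, 8, 9}.
  Column 4 already contains {2, 6, 7, 8, 9}.
  Its 3×3 block (box 2) already contains {4, 5, 6, 7, 8, 9}.
  The only value from 1–9 not eliminated is 1, so (1,4) = 1.

5,9,1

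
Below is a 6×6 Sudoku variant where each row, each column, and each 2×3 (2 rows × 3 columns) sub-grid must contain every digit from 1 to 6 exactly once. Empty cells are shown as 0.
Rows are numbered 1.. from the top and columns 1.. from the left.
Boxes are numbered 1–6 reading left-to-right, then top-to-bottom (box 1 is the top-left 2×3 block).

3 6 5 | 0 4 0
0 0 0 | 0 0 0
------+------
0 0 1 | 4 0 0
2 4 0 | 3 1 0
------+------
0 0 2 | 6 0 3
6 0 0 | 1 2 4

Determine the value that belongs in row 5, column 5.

Row 5 already contains {2, 3, 6}.
Column 5 already contains {1, 2, 4}.
Its 2×3 block (box 6) already contains {1, 2, 3, 4, 6}.
The only value from 1–6 not eliminated is 5, so row 5, column 5 = 5.

5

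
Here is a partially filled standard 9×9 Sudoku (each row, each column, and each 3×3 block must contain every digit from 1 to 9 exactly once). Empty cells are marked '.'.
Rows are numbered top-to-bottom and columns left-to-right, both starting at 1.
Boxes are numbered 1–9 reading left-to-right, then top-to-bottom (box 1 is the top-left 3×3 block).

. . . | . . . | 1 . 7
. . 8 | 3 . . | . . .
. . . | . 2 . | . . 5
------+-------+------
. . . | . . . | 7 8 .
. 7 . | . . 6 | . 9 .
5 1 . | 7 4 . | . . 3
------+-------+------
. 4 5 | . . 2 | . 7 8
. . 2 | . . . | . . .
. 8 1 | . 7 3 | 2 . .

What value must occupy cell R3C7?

Cell R3C7 itself could take any of {3, 4, 6, 8, 9} by direct elimination.
Consider where 8 can go in box 3.
R1C8 is out (column 8 already has a 8).
R2C7 is out (row 2 already has a 8).
R2C8 is out (row 2 already has a 8).
R2C9 is out (row 2 already has a 8).
R3C8 is out (column 8 already has a 8).
So the only cell in box 3 that can hold 8 is R3C7.
Therefore R3C7 = 8.

8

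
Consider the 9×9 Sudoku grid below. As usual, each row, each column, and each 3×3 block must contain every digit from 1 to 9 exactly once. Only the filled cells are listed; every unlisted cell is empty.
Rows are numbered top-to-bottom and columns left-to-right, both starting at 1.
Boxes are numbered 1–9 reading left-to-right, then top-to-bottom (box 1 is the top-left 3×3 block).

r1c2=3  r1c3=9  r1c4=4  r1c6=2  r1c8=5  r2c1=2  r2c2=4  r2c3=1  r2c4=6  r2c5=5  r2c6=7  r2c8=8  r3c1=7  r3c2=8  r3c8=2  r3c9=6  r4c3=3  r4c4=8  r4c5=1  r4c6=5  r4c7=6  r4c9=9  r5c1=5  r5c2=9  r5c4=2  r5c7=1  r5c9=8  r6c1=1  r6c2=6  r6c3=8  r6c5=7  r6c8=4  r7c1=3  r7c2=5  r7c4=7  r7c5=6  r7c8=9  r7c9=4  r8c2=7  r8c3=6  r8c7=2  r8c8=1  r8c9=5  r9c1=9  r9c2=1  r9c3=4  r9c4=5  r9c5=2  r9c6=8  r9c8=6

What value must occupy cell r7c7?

Row 7 already contains {3, 4, 5, 6, 7, 9}.
Column 7 already contains {1, 2, 6}.
Its 3×3 block (box 9) already contains {1, 2, 4, 5, 6, 9}.
The only value from 1–9 not eliminated is 8, so r7c7 = 8.

8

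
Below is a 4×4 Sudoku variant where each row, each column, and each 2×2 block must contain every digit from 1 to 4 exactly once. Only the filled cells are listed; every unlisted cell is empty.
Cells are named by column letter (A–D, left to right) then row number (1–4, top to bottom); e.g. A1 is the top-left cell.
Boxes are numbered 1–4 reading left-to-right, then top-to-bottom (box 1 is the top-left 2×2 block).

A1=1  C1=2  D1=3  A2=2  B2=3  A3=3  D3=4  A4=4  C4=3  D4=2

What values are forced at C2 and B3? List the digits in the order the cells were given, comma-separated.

For C2:
  Consider where 4 can go in box 2.
  D2 is out (column D already has a 4).
  So the only cell in box 2 that can hold 4 is C2.
  So C2 = 4.
For B3:
  Consider where 2 can go in row 3.
  C3 is out (column C already has a 2).
  So the only cell in row 3 that can hold 2 is B3.
  So B3 = 2.

4,2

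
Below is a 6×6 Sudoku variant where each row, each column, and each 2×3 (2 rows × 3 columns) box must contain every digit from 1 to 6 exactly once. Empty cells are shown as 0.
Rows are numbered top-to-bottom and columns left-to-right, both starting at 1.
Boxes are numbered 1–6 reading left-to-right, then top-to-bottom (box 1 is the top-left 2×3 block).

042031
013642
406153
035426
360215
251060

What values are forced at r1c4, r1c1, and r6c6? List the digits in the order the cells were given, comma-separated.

5,6,4

For r1c4:
  Row 1 already contains {1, 2, 3, 4}.
  Column 4 already contains {1, 2, 4, 6}.
  Its 2×3 block (box 2) already contains {1, 2, 3, 4, 6}.
  The only value from 1–6 not eliminated is 5, so r1c4 = 5.
For r1c1:
  Consider where 6 can go in column 1.
  r2c1 is out (row 2 already has a 6).
  r4c1 is out (row 4 already has a 6).
  So the only cell in column 1 that can hold 6 is r1c1.
  So r1c1 = 6.
For r6c6:
  Row 6 already contains {1, 2, 5, 6}.
  Column 6 already contains {1, 2, 3, 5, 6}.
  Its 2×3 block (box 6) already contains {1, 2, 5, 6}.
  The only value from 1–6 not eliminated is 4, so r6c6 = 4.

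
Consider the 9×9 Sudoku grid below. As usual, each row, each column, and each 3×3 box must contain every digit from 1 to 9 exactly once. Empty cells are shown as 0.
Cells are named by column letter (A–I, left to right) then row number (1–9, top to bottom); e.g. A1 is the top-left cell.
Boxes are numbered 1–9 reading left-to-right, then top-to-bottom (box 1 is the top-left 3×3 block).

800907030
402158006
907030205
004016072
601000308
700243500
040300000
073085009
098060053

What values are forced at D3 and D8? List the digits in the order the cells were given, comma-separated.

For D3:
  Consider where 6 can go in box 2.
  E1 is out (column E already has a 6).
  F3 is out (column F already has a 6).
  So the only cell in box 2 that can hold 6 is D3.
  So D3 = 6.
For D8:
  Row 8 already contains {3, 5, 7, 8, 9}.
  Column D already contains {1, 2, 3, 9}.
  Its 3×3 block (box 8) already contains {3, 5, 6, 8}.
  The only value from 1–9 not eliminated is 4, so D8 = 4.

6,4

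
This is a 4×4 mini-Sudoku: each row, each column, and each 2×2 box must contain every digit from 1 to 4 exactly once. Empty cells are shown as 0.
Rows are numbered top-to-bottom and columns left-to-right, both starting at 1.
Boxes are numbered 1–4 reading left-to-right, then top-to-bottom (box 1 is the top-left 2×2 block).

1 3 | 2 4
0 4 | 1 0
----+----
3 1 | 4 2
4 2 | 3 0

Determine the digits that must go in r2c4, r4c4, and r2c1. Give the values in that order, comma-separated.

For r2c4:
  Row 2 already contains {1, 4}.
  Column 4 already contains {2, 4}.
  Its 2×2 block (box 2) already contains {1, 2, 4}.
  The only value from 1–4 not eliminated is 3, so r2c4 = 3.
For r4c4:
  Row 4 already contains {2, 3, 4}.
  Column 4 already contains {2, 4}.
  Its 2×2 block (box 4) already contains {2, 3, 4}.
  The only value from 1–4 not eliminated is 1, so r4c4 = 1.
For r2c1:
  Row 2 already contains {1, 4}.
  Column 1 already contains {1, 3, 4}.
  Its 2×2 block (box 1) already contains {1, 3, 4}.
  The only value from 1–4 not eliminated is 2, so r2c1 = 2.

3,1,2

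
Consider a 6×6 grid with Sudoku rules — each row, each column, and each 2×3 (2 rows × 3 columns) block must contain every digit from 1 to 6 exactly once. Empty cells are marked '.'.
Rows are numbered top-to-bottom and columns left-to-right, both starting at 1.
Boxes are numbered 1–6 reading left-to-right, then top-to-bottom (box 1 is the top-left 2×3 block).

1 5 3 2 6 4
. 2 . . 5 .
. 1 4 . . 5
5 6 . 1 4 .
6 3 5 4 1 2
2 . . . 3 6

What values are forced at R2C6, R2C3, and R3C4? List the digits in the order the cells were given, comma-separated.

1,6,6

For R2C6:
  Consider where 1 can go in row 2.
  R2C1 is out (column 1 already has a 1).
  R2C3 is out (box 1 already has a 1).
  R2C4 is out (column 4 already has a 1).
  So the only cell in row 2 that can hold 1 is R2C6.
  So R2C6 = 1.
For R2C3:
  Row 2 already contains {2, 5}.
  Column 3 already contains {3, 4, 5}.
  Its 2×3 block (box 1) already contains {1, 2, 3, 5}.
  The only value from 1–6 not eliminated is 6, so R2C3 = 6.
For R3C4:
  Consider where 6 can go in row 3.
  R3C1 is out (column 1 already has a 6).
  R3C5 is out (column 5 already has a 6).
  So the only cell in row 3 that can hold 6 is R3C4.
  So R3C4 = 6.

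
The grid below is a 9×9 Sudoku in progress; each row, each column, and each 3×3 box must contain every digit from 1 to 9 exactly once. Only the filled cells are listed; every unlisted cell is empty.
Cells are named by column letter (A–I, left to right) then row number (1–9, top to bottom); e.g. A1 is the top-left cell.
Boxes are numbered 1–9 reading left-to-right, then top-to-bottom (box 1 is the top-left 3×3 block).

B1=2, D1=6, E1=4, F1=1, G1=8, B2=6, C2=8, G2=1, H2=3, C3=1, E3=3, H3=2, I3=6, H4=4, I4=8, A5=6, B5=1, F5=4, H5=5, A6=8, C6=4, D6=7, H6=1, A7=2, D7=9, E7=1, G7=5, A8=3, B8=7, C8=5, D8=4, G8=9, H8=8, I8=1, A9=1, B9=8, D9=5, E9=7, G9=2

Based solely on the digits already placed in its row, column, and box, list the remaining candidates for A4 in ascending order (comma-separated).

5,7,9

Row 4 already contains {4, 8}.
Column A already contains {1, 2, 3, 6, 8}.
Its 3×3 block (box 4) already contains {1, 4, 6, 8}.
Removing those from 1–9 leaves {5, 7, 9} as the candidates for A4.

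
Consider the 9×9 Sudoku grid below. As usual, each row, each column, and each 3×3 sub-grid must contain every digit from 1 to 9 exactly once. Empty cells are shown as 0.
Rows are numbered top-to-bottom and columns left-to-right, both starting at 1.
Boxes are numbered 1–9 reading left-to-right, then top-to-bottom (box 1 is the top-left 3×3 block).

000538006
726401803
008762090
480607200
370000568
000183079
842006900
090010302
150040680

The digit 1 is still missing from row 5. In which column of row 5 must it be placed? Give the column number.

3

Consider where 1 can go in row 5.
R5C4 is out (column 4 already has a 1).
R5C5 is out (column 5 already has a 1).
R5C6 is out (column 6 already has a 1).
So the only cell in row 5 that can hold 1 is R5C3.
That is column 3.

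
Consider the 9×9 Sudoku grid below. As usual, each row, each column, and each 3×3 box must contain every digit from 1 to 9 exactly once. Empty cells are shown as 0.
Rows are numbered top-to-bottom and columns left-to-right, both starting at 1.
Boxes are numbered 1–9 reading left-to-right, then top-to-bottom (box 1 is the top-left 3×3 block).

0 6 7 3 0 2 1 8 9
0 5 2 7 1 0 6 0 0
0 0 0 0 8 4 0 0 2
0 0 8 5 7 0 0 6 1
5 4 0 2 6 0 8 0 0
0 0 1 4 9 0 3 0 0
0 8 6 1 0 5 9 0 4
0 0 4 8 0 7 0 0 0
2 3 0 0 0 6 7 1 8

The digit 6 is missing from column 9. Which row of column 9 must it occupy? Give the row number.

Consider where 6 can go in column 9.
r2c9 is out (row 2 already has a 6).
r5c9 is out (row 5 already has a 6).
r6c9 is out (box 6 already has a 6).
So the only cell in column 9 that can hold 6 is r8c9.
That is row 8.

8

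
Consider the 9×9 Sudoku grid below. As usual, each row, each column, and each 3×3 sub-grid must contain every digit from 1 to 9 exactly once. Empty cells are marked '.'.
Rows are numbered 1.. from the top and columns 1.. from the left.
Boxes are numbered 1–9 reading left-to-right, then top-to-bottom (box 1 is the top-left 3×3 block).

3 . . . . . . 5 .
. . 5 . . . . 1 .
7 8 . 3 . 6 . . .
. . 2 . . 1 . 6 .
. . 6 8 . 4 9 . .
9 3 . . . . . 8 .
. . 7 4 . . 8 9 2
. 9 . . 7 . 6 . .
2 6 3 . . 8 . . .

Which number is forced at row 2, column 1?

Cell row 2, column 1 itself could take any of {4, 6} by direct elimination.
Consider where 6 can go in box 1.
row 1, column 2 is out (column 2 already has a 6).
row 1, column 3 is out (column 3 already has a 6).
row 2, column 2 is out (column 2 already has a 6).
row 3, column 3 is out (row 3 already has a 6).
So the only cell in box 1 that can hold 6 is row 2, column 1.
Therefore row 2, column 1 = 6.

6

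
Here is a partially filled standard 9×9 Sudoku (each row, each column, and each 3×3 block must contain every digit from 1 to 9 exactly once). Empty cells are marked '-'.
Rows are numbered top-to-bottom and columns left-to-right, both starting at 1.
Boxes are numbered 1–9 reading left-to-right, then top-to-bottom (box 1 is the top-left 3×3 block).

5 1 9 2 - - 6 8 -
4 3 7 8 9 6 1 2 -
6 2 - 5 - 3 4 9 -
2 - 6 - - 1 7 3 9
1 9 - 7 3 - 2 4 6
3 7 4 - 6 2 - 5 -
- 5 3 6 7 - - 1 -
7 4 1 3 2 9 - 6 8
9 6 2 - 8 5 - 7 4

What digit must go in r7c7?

Row 7 already contains {1, 3, 5, 6, 7}.
Column 7 already contains {1, 2, 4, 6, 7}.
Its 3×3 block (box 9) already contains {1, 4, 6, 7, 8}.
The only value from 1–9 not eliminated is 9, so r7c7 = 9.

9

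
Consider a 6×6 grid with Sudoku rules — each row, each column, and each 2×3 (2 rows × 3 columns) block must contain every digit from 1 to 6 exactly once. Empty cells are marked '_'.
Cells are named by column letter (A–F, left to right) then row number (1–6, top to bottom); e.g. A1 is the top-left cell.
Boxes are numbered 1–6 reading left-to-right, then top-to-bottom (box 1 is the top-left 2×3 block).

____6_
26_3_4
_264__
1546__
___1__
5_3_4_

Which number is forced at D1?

Cell D1 itself could take any of {2, 5} by direct elimination.
Consider where 5 can go in column D.
D6 is out (row 6 already has a 5).
So the only cell in column D that can hold 5 is D1.
Therefore D1 = 5.

5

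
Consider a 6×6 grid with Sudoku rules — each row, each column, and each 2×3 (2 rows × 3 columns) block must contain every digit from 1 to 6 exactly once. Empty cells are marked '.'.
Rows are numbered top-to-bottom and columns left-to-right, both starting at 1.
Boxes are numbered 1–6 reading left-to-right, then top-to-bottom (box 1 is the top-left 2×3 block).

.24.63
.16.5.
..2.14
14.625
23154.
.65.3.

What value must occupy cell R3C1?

6

Cell R3C1 itself could take any of {3, 5, 6} by direct elimination.
Consider where 6 can go in box 3.
R3C2 is out (column 2 already has a 6).
R4C3 is out (row 4 already has a 6).
So the only cell in box 3 that can hold 6 is R3C1.
Therefore R3C1 = 6.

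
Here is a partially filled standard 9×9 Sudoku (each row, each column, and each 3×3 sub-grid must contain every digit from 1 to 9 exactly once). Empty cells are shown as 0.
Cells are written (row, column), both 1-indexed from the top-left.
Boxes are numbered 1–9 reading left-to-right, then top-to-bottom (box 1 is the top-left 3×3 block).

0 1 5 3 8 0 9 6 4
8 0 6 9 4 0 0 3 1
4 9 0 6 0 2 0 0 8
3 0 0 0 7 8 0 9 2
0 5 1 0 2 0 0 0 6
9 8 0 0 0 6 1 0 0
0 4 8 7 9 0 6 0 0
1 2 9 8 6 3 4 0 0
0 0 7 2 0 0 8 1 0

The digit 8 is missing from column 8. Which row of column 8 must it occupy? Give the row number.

Consider where 8 can go in column 8.
(3,8) is out (row 3 already has a 8).
(6,8) is out (row 6 already has a 8).
(7,8) is out (row 7 already has a 8).
(8,8) is out (row 8 already has a 8).
So the only cell in column 8 that can hold 8 is (5,8).
That is row 5.

5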